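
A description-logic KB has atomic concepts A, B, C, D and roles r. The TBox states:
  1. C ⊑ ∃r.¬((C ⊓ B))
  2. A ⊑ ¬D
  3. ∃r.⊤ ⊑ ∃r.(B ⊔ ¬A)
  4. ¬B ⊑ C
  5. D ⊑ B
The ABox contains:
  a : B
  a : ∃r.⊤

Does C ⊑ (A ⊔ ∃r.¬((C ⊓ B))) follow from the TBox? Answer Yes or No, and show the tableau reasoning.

Yes

1. C ⊑ (A ⊔ ∃r.¬((C ⊓ B)))  ⇔  (C ⊓ (¬A ⊓ ∀r.(C ⊓ B))) unsat w.r.t. T
   all branches close; clash {B, ¬B} at an ∃-successor
2. Hence C ⊑ (A ⊔ ∃r.¬((C ⊓ B))): entailed.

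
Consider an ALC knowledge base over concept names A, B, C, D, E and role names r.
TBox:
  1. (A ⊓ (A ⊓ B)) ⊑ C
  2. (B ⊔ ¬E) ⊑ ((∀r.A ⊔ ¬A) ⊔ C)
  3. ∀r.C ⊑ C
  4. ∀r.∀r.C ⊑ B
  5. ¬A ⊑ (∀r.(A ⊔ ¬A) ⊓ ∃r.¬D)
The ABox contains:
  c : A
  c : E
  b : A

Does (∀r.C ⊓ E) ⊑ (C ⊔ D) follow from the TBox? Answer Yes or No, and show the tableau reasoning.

Yes

1. (∀r.C ⊓ E) ⊑ (C ⊔ D)  ⇔  ((∀r.C ⊓ E) ⊓ (¬C ⊓ ¬D)) unsat w.r.t. T
   all branches close; clash {C, ¬C} at x₀
2. Hence (∀r.C ⊓ E) ⊑ (C ⊔ D): entailed.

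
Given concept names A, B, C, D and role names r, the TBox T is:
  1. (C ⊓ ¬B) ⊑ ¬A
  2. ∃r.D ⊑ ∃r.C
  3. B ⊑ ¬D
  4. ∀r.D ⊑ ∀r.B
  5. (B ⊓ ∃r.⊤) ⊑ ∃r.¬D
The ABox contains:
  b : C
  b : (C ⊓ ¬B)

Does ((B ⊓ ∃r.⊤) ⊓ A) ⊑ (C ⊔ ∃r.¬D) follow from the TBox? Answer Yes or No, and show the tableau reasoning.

1. ((B ⊓ ∃r.⊤) ⊓ A) ⊑ (C ⊔ ∃r.¬D)  ⇔  (((B ⊓ ∃r.⊤) ⊓ A) ⊓ (¬C ⊓ ∀r.D)) unsat w.r.t. T
   all branches close; clash {A, ¬A} at x₀
2. Hence ((B ⊓ ∃r.⊤) ⊓ A) ⊑ (C ⊔ ∃r.¬D): entailed.

Yes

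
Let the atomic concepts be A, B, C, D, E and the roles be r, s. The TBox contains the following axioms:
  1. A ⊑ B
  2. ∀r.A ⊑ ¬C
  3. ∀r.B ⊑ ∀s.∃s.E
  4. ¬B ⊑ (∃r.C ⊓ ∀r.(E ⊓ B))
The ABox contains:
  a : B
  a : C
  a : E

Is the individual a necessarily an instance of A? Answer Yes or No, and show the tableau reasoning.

No

1. a : A?  L(a) = {B, C, E} ∪ {¬A}
   open: L(a) ⊇ {B, C, E, ¬A, ∃r.¬A, …} (+ ∃-successors) — a ∉ A possible
2. Hence a : A: not entailed.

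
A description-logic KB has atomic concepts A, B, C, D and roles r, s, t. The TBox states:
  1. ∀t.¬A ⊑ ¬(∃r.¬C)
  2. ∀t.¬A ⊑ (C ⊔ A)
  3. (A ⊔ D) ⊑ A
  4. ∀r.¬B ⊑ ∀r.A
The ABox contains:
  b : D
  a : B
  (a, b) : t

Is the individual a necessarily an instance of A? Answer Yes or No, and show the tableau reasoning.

No

1. a : A?  L(a) = {B} ∪ {¬A}
   open: L(a) ⊇ {B, ¬A, ¬D, ∃r.B, ∃t.A} (+ ∃-successors) — a ∉ A possible
2. Hence a : A: not entailed.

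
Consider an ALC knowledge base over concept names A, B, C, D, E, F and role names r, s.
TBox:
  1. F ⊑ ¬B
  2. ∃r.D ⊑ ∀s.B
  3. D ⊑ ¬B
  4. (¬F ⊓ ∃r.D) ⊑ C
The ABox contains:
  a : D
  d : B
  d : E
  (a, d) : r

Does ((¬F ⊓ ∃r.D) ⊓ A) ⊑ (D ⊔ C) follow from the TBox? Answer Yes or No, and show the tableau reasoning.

1. ((¬F ⊓ ∃r.D) ⊓ A) ⊑ (D ⊔ C)  ⇔  (((¬F ⊓ ∃r.D) ⊓ A) ⊓ (¬D ⊓ ¬C)) unsat w.r.t. T
   all branches close; clash {C, ¬C} at x₀
2. Hence ((¬F ⊓ ∃r.D) ⊓ A) ⊑ (D ⊔ C): entailed.

Yes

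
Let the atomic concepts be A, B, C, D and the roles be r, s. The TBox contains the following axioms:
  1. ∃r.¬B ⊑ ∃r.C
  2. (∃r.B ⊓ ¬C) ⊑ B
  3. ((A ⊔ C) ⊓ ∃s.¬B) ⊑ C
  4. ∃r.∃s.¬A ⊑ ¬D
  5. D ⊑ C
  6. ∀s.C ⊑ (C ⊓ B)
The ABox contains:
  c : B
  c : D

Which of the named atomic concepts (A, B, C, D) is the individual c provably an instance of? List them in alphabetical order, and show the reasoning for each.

{B, C, D}

1. c : A?  L(c) = {B, D} ∪ {¬A}
   apply at c: D⊑C
   open: L(c) ⊇ {B, C, D, ¬A, ∀r.B, …} (+ ∃-successors) — c ∉ A possible
2. c : B?  L(c) = {B, D} ∪ {¬B}
   clash {B, ¬B} at c — c ∈ B
3. c : C?  L(c) = {B, D} ∪ {¬C}
   clash {C, ¬C} at c — c ∈ C
4. c : D?  L(c) = {B, D} ∪ {¬D}
   clash {D, ¬D} at c — c ∈ D
5. Entailed for c: {B, C, D}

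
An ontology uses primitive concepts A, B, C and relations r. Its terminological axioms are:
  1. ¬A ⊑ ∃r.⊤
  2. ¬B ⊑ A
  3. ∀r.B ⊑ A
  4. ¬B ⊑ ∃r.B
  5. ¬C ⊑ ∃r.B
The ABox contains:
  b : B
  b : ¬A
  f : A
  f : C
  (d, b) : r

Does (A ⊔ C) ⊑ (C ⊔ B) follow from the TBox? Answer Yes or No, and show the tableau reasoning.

1. (A ⊔ C) ⊑ (C ⊔ B)  ⇔  ((A ⊔ C) ⊓ (¬C ⊓ ¬B)) unsat w.r.t. T
   apply at x₀: ¬B⊑A; ¬B⊑∃r.B; ¬C⊑∃r.B
   open: L(x₀) ⊇ {A, ¬B, ¬C, ∃r.B} (+ ∃-successors)
2. Hence (A ⊔ C) ⊑ (C ⊔ B): not entailed.

No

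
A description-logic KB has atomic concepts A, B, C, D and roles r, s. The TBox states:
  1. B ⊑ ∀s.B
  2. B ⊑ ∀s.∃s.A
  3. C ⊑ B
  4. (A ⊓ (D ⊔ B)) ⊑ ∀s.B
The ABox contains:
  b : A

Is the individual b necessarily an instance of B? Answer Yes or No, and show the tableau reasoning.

No

1. b : B?  L(b) = {A} ∪ {¬B}
   open: L(b) ⊇ {A, ¬B, ¬C, ¬D} — b ∉ B possible
2. Hence b : B: not entailed.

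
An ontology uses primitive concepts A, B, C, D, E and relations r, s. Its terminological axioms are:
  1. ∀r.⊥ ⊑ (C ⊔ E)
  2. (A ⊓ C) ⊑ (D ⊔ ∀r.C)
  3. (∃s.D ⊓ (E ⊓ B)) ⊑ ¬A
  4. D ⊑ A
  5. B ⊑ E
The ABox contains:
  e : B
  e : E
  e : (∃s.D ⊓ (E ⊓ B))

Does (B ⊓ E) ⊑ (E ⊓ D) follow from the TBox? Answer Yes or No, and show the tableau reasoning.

No

1. (B ⊓ E) ⊑ (E ⊓ D)  ⇔  ((B ⊓ E) ⊓ (¬E ⊔ ¬D)) unsat w.r.t. T
   open: L(x₀) ⊇ {B, E, ¬A, ¬D, ∃r.⊤} (+ ∃-successors)
2. Hence (B ⊓ E) ⊑ (E ⊓ D): not entailed.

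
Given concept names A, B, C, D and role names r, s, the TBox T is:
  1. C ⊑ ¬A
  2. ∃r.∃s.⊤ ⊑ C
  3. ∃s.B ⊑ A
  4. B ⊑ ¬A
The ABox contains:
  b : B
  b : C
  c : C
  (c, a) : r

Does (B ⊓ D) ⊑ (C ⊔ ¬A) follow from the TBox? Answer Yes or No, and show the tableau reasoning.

Yes

1. (B ⊓ D) ⊑ (C ⊔ ¬A)  ⇔  ((B ⊓ D) ⊓ (¬C ⊓ A)) unsat w.r.t. T
   all branches close; clash {A, ¬A} at x₀
2. Hence (B ⊓ D) ⊑ (C ⊔ ¬A): entailed.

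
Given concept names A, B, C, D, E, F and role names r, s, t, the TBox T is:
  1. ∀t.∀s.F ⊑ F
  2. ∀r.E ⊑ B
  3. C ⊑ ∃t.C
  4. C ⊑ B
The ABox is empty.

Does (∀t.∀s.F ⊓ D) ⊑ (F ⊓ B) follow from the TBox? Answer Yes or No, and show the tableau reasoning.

1. (∀t.∀s.F ⊓ D) ⊑ (F ⊓ B)  ⇔  ((∀t.∀s.F ⊓ D) ⊓ (¬F ⊔ ¬B)) unsat w.r.t. T
   apply at x₀: ∀t.∀s.F⊑F
   open: L(x₀) ⊇ {D, F, ¬B, ¬C, ∀t.∀s.F, …} (+ ∃-successors)
2. Hence (∀t.∀s.F ⊓ D) ⊑ (F ⊓ B): not entailed.

No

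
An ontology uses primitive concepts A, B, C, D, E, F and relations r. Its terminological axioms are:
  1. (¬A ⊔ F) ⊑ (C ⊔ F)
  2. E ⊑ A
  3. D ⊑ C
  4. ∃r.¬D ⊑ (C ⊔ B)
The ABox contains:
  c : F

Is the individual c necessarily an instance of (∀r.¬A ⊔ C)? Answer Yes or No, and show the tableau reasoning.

1. c : (∀r.¬A ⊔ C)?  L(c) = {F} ∪ {(∃r.A ⊓ ¬C)}
   open: L(c) ⊇ {F, ¬C, ¬D, ¬E, ∀r.D, …} (+ ∃-successors) — c ∉ (∀r.¬A ⊔ C) possible
2. Hence c : (∀r.¬A ⊔ C): not entailed.

No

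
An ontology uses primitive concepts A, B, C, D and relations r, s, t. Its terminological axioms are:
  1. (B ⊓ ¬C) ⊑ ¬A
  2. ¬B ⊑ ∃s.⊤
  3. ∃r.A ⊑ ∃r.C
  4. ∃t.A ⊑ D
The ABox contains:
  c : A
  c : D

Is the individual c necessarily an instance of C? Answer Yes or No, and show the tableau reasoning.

No

1. c : C?  L(c) = {A, D} ∪ {¬C}
   open: L(c) ⊇ {A, D, ¬B, ¬C, ∀r.¬A, …} (+ ∃-successors) — c ∉ C possible
2. Hence c : C: not entailed.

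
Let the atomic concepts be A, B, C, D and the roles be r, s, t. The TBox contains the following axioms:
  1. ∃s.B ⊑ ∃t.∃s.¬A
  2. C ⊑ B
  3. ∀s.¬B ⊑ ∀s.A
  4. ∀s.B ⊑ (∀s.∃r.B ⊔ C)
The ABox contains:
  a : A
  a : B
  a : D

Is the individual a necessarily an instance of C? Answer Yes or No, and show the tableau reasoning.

No

1. a : C?  L(a) = {A, B, D} ∪ {¬C}
   open: L(a) ⊇ {A, B, D, ¬C, ∃s.B, …} (+ ∃-successors) — a ∉ C possible
2. Hence a : C: not entailed.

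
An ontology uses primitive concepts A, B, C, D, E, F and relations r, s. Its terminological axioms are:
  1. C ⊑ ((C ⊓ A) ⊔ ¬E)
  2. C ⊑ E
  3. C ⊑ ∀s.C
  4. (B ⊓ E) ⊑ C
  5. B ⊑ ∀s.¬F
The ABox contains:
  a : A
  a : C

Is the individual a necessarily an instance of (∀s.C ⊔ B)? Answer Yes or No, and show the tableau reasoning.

1. a : (∀s.C ⊔ B)?  L(a) = {A, C} ∪ {(∃s.¬C ⊓ ¬B)}
   clash {E, ¬E} at a — a ∈ (∀s.C ⊔ B)
2. Hence a : (∀s.C ⊔ B): entailed.

Yes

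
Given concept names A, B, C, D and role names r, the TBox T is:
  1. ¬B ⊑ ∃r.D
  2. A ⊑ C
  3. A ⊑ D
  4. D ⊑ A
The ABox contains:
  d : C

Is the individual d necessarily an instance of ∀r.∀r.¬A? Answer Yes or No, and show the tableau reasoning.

No

1. d : ∀r.∀r.¬A?  L(d) = {C} ∪ {∃r.∃r.A}
   open: L(d) ⊇ {B, C, ¬A, ¬D, ∃r.∃r.A} (+ ∃-successors) — d ∉ ∀r.∀r.¬A possible
2. Hence d : ∀r.∀r.¬A: not entailed.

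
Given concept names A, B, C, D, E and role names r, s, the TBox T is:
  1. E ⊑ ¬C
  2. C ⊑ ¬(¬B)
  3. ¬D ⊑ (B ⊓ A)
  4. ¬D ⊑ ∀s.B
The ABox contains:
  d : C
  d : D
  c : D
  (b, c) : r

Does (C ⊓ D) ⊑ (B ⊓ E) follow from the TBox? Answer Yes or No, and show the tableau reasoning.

No

1. (C ⊓ D) ⊑ (B ⊓ E)  ⇔  ((C ⊓ D) ⊓ (¬B ⊔ ¬E)) unsat w.r.t. T
   apply at x₀: C⊑¬(¬B)
   open: L(x₀) ⊇ {B, C, D, ¬E}
2. Hence (C ⊓ D) ⊑ (B ⊓ E): not entailed.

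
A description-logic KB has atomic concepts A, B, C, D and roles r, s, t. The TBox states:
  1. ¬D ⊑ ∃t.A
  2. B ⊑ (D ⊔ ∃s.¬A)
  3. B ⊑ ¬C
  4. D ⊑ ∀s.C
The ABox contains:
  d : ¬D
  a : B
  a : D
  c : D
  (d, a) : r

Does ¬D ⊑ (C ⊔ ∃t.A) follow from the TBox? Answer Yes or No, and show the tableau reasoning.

Yes

1. ¬D ⊑ (C ⊔ ∃t.A)  ⇔  (¬D ⊓ (¬C ⊓ ∀t.¬A)) unsat w.r.t. T
   all branches close; clash {A, ¬A} at an ∃-successor
2. Hence ¬D ⊑ (C ⊔ ∃t.A): entailed.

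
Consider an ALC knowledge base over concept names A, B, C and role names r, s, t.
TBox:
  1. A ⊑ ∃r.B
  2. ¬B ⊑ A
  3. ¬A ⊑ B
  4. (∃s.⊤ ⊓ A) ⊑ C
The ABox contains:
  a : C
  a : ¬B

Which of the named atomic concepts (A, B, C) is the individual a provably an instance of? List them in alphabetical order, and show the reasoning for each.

1. a : A?  L(a) = {C, ¬B} ∪ {¬A}
   clash {B, ¬B} at a — a ∈ A
2. a : B?  L(a) = {C, ¬B} ∪ {¬B}
   apply at a: ¬B⊑A
   open: L(a) ⊇ {A, C, ¬B, ∃r.B} (+ ∃-successors) — a ∉ B possible
3. a : C?  L(a) = {C, ¬B} ∪ {¬C}
   clash {C, ¬C} at a — a ∈ C
4. Entailed for a: {A, C}

{A, C}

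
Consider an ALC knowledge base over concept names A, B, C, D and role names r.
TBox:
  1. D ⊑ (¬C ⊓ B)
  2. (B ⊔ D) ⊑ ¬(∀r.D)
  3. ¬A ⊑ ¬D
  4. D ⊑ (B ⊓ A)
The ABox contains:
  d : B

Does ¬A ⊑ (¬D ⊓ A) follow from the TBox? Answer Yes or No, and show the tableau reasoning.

No

1. ¬A ⊑ (¬D ⊓ A)  ⇔  (¬A ⊓ (D ⊔ ¬A)) unsat w.r.t. T
   apply at x₀: ¬A⊑¬D
   open: L(x₀) ⊇ {¬A, ¬B, ¬D}
2. Hence ¬A ⊑ (¬D ⊓ A): not entailed.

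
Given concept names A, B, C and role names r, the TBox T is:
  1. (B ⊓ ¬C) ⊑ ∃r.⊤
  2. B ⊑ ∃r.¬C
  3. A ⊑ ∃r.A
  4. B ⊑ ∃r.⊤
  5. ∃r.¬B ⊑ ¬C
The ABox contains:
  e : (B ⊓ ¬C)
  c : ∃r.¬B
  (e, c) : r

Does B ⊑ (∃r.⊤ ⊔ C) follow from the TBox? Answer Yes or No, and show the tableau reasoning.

1. B ⊑ (∃r.⊤ ⊔ C)  ⇔  (B ⊓ (∀r.⊥ ⊓ ¬C)) unsat w.r.t. T
   all branches close; clash ⊥ at an ∃-successor
2. Hence B ⊑ (∃r.⊤ ⊔ C): entailed.

Yes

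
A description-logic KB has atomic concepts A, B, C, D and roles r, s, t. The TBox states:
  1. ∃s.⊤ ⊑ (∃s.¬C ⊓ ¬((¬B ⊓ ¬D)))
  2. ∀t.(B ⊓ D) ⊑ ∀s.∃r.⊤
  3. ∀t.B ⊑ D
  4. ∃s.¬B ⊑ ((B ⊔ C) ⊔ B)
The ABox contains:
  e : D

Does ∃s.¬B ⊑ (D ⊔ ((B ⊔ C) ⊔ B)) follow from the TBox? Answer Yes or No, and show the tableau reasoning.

Yes

1. ∃s.¬B ⊑ (D ⊔ ((B ⊔ C) ⊔ B))  ⇔  (∃s.¬B ⊓ (¬D ⊓ ((¬B ⊓ ¬C) ⊓ ¬B))) unsat w.r.t. T
   all branches close; clash {B, ¬B} at x₀
2. Hence ∃s.¬B ⊑ (D ⊔ ((B ⊔ C) ⊔ B)): entailed.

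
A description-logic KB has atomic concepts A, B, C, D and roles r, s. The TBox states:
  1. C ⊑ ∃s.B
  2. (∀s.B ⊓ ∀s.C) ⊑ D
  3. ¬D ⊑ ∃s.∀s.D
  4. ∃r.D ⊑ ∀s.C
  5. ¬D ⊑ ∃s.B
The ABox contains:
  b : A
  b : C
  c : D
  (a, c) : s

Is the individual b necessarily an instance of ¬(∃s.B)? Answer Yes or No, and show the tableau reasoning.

1. b : ¬(∃s.B)?  L(b) = {A, C} ∪ {∃s.B}
   open: L(b) ⊇ {A, C, D, ∀r.¬D, ∃s.B} (+ ∃-successors) — b ∉ ¬(∃s.B) possible
2. Hence b : ¬(∃s.B): not entailed.

No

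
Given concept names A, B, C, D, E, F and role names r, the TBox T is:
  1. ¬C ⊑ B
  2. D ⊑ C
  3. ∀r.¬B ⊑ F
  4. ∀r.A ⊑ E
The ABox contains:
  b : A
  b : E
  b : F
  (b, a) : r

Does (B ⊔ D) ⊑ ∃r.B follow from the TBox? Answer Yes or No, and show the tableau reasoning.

No

1. (B ⊔ D) ⊑ ∃r.B  ⇔  ((B ⊔ D) ⊓ ∀r.¬B) unsat w.r.t. T
   apply at x₀: ∀r.¬B⊑F
   open: L(x₀) ⊇ {B, F, ¬D, ∀r.¬B, ∃r.¬A} (+ ∃-successors)
2. Hence (B ⊔ D) ⊑ ∃r.B: not entailed.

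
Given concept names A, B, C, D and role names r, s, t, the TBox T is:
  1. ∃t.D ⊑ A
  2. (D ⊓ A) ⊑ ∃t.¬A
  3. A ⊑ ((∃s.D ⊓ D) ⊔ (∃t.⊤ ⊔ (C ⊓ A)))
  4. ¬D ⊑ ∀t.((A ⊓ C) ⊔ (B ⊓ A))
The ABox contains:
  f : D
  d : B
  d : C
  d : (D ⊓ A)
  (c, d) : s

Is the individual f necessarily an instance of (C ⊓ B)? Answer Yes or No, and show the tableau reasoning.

1. f : (C ⊓ B)?  L(f) = {D} ∪ {(¬C ⊔ ¬B)}
   open: L(f) ⊇ {D, ¬A, ¬C, ∀t.¬D} — f ∉ (C ⊓ B) possible
2. Hence f : (C ⊓ B): not entailed.

No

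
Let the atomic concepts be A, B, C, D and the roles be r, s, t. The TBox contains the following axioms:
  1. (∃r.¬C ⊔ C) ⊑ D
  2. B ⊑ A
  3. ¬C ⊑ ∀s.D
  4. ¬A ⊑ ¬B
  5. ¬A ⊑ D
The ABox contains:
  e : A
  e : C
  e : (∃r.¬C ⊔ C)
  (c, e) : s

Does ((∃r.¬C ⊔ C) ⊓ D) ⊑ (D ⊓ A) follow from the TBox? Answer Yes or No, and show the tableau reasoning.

1. ((∃r.¬C ⊔ C) ⊓ D) ⊑ (D ⊓ A)  ⇔  (((∃r.¬C ⊔ C) ⊓ D) ⊓ (¬D ⊔ ¬A)) unsat w.r.t. T
   open: L(x₀) ⊇ {C, D, ¬A, ¬B}
2. Hence ((∃r.¬C ⊔ C) ⊓ D) ⊑ (D ⊓ A): not entailed.

No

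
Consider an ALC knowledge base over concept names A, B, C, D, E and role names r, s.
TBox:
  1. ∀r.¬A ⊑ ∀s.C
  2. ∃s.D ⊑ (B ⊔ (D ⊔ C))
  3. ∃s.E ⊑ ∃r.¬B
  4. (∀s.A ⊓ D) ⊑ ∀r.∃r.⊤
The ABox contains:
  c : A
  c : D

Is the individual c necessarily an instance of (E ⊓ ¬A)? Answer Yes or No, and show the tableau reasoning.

1. c : (E ⊓ ¬A)?  L(c) = {A, D} ∪ {(¬E ⊔ A)}
   open: L(c) ⊇ {A, D, ∀s.¬D, ∀s.¬E, ∃r.A, …} (+ ∃-successors) — c ∉ (E ⊓ ¬A) possible
2. Hence c : (E ⊓ ¬A): not entailed.

No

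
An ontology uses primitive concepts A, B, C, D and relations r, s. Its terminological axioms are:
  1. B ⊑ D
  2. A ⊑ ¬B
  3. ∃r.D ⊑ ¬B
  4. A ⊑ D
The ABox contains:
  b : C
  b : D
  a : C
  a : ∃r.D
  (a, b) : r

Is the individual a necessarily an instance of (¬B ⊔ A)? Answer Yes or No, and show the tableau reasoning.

Yes

1. a : (¬B ⊔ A)?  L(a) = {C, ∃r.D} ∪ {(B ⊓ ¬A)}
   clash {B, ¬B} at a — a ∈ (¬B ⊔ A)
2. Hence a : (¬B ⊔ A): entailed.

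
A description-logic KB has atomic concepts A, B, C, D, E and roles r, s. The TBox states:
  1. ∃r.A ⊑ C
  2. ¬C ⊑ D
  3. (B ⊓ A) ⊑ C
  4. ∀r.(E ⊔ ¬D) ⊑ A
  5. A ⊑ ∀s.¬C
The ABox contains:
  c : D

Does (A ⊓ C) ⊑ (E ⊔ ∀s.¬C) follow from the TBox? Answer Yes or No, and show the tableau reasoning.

Yes

1. (A ⊓ C) ⊑ (E ⊔ ∀s.¬C)  ⇔  ((A ⊓ C) ⊓ (¬E ⊓ ∃s.C)) unsat w.r.t. T
   all branches close; clash {C, ¬C} at an ∃-successor
2. Hence (A ⊓ C) ⊑ (E ⊔ ∀s.¬C): entailed.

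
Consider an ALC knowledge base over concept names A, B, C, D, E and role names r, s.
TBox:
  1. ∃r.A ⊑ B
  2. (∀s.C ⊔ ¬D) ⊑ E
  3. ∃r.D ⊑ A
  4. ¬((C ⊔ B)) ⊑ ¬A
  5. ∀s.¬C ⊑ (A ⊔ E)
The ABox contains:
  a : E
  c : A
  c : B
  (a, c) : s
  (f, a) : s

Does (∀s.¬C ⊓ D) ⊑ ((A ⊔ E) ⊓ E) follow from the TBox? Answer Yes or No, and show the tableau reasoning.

1. (∀s.¬C ⊓ D) ⊑ ((A ⊔ E) ⊓ E)  ⇔  ((∀s.¬C ⊓ D) ⊓ ((¬A ⊓ ¬E) ⊔ ¬E)) unsat w.r.t. T
   apply at x₀: ∀s.¬C⊑(A ⊔ E)
   open: L(x₀) ⊇ {A, C, D, ¬E, ∀r.¬A, …} (+ ∃-successors)
2. Hence (∀s.¬C ⊓ D) ⊑ ((A ⊔ E) ⊓ E): not entailed.

No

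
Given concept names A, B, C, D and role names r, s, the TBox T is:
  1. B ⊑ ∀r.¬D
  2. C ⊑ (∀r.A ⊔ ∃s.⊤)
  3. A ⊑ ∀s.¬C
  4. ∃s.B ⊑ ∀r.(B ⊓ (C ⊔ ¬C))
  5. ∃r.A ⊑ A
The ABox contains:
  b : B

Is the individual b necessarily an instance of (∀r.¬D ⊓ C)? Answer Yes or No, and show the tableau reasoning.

1. b : (∀r.¬D ⊓ C)?  L(b) = {B} ∪ {(∃r.D ⊔ ¬C)}
   apply at b: B⊑∀r.¬D
   open: L(b) ⊇ {B, ¬A, ¬C, ∀r.¬A, ∀r.¬D, …} — b ∉ (∀r.¬D ⊓ C) possible
2. Hence b : (∀r.¬D ⊓ C): not entailed.

No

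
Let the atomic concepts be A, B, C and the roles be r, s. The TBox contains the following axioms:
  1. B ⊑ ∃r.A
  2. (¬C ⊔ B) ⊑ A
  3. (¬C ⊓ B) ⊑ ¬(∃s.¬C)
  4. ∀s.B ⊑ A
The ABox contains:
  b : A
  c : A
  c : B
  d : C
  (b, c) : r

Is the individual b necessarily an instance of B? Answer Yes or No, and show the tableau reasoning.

No

1. b : B?  L(b) = {A} ∪ {¬B}
   open: L(b) ⊇ {A, ¬B} — b ∉ B possible
2. Hence b : B: not entailed.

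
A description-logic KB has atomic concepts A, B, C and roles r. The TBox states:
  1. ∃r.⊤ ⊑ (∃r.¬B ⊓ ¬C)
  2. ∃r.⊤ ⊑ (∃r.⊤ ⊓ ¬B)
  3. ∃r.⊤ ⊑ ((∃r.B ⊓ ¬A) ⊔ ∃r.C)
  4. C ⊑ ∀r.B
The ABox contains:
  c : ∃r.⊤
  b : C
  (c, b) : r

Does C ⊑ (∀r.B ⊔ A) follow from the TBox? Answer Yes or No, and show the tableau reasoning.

Yes

1. C ⊑ (∀r.B ⊔ A)  ⇔  (C ⊓ (∃r.¬B ⊓ ¬A)) unsat w.r.t. T
   all branches close; clash {C, ¬C} at x₀
2. Hence C ⊑ (∀r.B ⊔ A): entailed.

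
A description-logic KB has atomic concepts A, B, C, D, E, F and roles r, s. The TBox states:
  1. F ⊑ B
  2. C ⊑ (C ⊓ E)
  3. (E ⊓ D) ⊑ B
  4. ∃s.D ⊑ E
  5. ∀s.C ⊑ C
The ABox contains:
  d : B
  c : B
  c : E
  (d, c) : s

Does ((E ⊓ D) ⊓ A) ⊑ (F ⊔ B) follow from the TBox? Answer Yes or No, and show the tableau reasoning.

Yes

1. ((E ⊓ D) ⊓ A) ⊑ (F ⊔ B)  ⇔  (((E ⊓ D) ⊓ A) ⊓ (¬F ⊓ ¬B)) unsat w.r.t. T
   all branches close; clash {B, ¬B} at x₀
2. Hence ((E ⊓ D) ⊓ A) ⊑ (F ⊔ B): entailed.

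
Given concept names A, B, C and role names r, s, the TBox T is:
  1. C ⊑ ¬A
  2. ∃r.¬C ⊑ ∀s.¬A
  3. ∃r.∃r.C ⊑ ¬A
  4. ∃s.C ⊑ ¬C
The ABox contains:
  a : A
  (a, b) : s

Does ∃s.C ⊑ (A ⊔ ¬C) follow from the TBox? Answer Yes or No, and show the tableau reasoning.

Yes

1. ∃s.C ⊑ (A ⊔ ¬C)  ⇔  (∃s.C ⊓ (¬A ⊓ C)) unsat w.r.t. T
   all branches close; clash {C, ¬C} at x₀
2. Hence ∃s.C ⊑ (A ⊔ ¬C): entailed.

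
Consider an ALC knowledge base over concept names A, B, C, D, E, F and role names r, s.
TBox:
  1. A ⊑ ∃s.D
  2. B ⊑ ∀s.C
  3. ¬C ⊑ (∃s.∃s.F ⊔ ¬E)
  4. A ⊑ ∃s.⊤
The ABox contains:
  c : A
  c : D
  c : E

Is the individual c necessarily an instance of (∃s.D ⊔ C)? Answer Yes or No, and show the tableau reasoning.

1. c : (∃s.D ⊔ C)?  L(c) = {A, D, E} ∪ {(∀s.¬D ⊓ ¬C)}
   clash {E, ¬E} at c — c ∈ (∃s.D ⊔ C)
2. Hence c : (∃s.D ⊔ C): entailed.

Yes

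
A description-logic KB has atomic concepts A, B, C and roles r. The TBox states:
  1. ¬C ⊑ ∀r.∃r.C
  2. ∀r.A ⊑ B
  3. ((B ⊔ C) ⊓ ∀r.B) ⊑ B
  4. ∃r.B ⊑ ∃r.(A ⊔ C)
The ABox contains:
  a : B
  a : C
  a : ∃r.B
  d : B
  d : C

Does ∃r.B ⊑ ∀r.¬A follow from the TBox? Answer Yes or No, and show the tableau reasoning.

1. ∃r.B ⊑ ∀r.¬A  ⇔  (∃r.B ⊓ ∃r.A) unsat w.r.t. T
   apply at x₀: ∃r.B⊑∃r.(A ⊔ C)
   open: L(x₀) ⊇ {C, ∃r.(A ⊔ C), ∃r.A, ∃r.B, ∃r.¬A, …} (+ ∃-successors)
2. Hence ∃r.B ⊑ ∀r.¬A: not entailed.

No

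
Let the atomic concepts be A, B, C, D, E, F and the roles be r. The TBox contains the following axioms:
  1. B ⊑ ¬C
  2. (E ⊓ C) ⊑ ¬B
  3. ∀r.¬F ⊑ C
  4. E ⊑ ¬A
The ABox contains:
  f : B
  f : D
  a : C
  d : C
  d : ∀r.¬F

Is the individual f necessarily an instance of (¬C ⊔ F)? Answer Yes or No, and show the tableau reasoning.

1. f : (¬C ⊔ F)?  L(f) = {B, D} ∪ {(C ⊓ ¬F)}
   clash {C, ¬C} at f — f ∈ (¬C ⊔ F)
2. Hence f : (¬C ⊔ F): entailed.

Yes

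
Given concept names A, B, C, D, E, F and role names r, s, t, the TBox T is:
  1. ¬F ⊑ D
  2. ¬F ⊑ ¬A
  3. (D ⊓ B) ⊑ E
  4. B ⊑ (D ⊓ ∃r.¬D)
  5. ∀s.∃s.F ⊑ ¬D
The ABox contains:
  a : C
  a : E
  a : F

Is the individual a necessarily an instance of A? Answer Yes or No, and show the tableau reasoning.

No

1. a : A?  L(a) = {C, E, F} ∪ {¬A}
   open: L(a) ⊇ {C, E, F, ¬A, ¬B, …} (+ ∃-successors) — a ∉ A possible
2. Hence a : A: not entailed.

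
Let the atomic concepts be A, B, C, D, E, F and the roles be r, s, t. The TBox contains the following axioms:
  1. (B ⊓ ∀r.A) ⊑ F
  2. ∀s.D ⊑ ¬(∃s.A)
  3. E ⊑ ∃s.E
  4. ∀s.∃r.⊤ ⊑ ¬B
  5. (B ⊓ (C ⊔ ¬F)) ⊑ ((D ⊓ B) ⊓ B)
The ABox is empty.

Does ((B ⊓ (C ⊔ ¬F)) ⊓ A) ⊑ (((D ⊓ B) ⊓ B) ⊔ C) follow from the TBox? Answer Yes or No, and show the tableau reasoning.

Yes

1. ((B ⊓ (C ⊔ ¬F)) ⊓ A) ⊑ (((D ⊓ B) ⊓ B) ⊔ C)  ⇔  (((B ⊓ (C ⊔ ¬F)) ⊓ A) ⊓ (((¬D ⊔ ¬B) ⊔ ¬B) ⊓ ¬C)) unsat w.r.t. T
   all branches close; clash {B, ¬B} at x₀
2. Hence ((B ⊓ (C ⊔ ¬F)) ⊓ A) ⊑ (((D ⊓ B) ⊓ B) ⊔ C): entailed.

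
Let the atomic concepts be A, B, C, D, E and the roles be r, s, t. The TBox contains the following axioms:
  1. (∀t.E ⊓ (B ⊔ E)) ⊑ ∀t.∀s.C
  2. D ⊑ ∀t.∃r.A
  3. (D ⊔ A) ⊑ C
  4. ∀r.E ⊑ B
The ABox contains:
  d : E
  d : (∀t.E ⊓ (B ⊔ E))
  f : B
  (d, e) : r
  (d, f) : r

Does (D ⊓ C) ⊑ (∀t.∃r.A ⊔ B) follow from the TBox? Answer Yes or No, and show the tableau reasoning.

Yes

1. (D ⊓ C) ⊑ (∀t.∃r.A ⊔ B)  ⇔  ((D ⊓ C) ⊓ (∃t.∀r.¬A ⊓ ¬B)) unsat w.r.t. T
   all branches close; clash {B, ¬B} at x₀
2. Hence (D ⊓ C) ⊑ (∀t.∃r.A ⊔ B): entailed.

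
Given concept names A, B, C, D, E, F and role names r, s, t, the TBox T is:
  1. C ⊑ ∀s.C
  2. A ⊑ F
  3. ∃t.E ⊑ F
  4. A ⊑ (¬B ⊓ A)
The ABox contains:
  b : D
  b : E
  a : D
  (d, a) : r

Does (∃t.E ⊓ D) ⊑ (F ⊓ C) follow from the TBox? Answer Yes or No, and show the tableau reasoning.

1. (∃t.E ⊓ D) ⊑ (F ⊓ C)  ⇔  ((∃t.E ⊓ D) ⊓ (¬F ⊔ ¬C)) unsat w.r.t. T
   apply at x₀: ∃t.E⊑F
   open: L(x₀) ⊇ {D, F, ¬A, ¬C, ∃t.E} (+ ∃-successors)
2. Hence (∃t.E ⊓ D) ⊑ (F ⊓ C): not entailed.

No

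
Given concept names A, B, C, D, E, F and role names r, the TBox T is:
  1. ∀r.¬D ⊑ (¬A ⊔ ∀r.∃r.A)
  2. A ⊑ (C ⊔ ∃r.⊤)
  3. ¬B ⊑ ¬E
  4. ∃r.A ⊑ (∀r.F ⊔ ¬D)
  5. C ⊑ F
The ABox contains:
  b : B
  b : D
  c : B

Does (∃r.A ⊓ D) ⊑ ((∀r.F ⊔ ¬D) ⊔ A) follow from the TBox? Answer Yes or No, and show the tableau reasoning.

Yes

1. (∃r.A ⊓ D) ⊑ ((∀r.F ⊔ ¬D) ⊔ A)  ⇔  ((∃r.A ⊓ D) ⊓ ((∃r.¬F ⊓ D) ⊓ ¬A)) unsat w.r.t. T
   all branches close; clash {D, ¬D} at x₀
2. Hence (∃r.A ⊓ D) ⊑ ((∀r.F ⊔ ¬D) ⊔ A): entailed.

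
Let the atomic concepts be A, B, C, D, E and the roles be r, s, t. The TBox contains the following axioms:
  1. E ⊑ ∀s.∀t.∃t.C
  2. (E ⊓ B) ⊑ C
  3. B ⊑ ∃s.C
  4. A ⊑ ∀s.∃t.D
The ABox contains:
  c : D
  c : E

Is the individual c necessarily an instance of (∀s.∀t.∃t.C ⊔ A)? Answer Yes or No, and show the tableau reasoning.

1. c : (∀s.∀t.∃t.C ⊔ A)?  L(c) = {D, E} ∪ {(∃s.∃t.∀t.¬C ⊓ ¬A)}
   clash {C, ¬C} at an ∃-successor — c ∈ (∀s.∀t.∃t.C ⊔ A)
2. Hence c : (∀s.∀t.∃t.C ⊔ A): entailed.

Yes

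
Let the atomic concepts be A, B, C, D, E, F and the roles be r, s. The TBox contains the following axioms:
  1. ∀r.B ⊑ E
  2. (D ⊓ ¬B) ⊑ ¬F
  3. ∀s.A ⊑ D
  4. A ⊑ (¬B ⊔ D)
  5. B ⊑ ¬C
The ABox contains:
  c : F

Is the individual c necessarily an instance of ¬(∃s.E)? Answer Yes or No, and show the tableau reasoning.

1. c : ¬(∃s.E)?  L(c) = {F} ∪ {∃s.E}
   open: L(c) ⊇ {F, ¬A, ¬B, ¬D, ∃r.¬B, …} (+ ∃-successors) — c ∉ ¬(∃s.E) possible
2. Hence c : ¬(∃s.E): not entailed.

No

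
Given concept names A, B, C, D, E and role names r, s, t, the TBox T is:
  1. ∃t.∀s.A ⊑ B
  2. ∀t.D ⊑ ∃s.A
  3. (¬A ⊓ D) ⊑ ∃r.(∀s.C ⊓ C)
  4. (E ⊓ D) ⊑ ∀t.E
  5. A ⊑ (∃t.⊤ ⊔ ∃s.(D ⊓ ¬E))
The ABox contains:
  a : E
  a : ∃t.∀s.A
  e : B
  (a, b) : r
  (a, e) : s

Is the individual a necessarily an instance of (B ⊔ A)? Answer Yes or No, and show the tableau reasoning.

Yes

1. a : (B ⊔ A)?  L(a) = {E, ∃t.∀s.A} ∪ {(¬B ⊓ ¬A)}
   clash {B, ¬B} at a — a ∈ (B ⊔ A)
2. Hence a : (B ⊔ A): entailed.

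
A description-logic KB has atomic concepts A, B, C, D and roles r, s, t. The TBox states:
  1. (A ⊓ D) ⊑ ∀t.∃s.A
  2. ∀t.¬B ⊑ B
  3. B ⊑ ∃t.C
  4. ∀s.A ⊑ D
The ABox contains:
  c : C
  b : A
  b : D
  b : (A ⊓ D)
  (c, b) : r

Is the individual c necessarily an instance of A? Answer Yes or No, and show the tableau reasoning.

No

1. c : A?  L(c) = {C} ∪ {¬A}
   open: L(c) ⊇ {C, ¬A, ¬B, ∃s.¬A, ∃t.B} (+ ∃-successors) — c ∉ A possible
2. Hence c : A: not entailed.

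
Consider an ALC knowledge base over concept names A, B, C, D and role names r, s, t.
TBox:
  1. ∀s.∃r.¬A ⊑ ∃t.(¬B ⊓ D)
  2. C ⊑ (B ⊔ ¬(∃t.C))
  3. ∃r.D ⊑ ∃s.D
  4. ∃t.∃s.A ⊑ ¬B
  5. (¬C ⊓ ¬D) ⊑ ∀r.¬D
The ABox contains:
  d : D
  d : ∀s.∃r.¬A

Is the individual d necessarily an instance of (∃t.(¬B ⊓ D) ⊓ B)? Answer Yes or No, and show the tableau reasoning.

1. d : (∃t.(¬B ⊓ D) ⊓ B)?  L(d) = {D, ∀s.∃r.¬A} ∪ {(∀t.(B ⊔ ¬D) ⊔ ¬B)}
   apply at d: ∀s.∃r.¬A⊑∃t.(¬B ⊓ D)
   open: L(d) ⊇ {D, ¬B, ¬C, ∀r.¬D, ∀s.∃r.¬A, …} (+ ∃-successors) — d ∉ (∃t.(¬B ⊓ D) ⊓ B) possible
2. Hence d : (∃t.(¬B ⊓ D) ⊓ B): not entailed.

No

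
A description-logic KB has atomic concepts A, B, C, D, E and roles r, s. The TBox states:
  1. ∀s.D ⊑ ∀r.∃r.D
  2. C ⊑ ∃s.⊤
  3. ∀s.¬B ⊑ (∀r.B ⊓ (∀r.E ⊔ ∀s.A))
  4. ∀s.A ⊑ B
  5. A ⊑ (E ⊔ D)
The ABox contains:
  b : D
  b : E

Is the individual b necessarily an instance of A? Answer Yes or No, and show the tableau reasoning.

1. b : A?  L(b) = {D, E} ∪ {¬A}
   open: L(b) ⊇ {D, E, ¬A, ¬C, ∃s.B, …} (+ ∃-successors) — b ∉ A possible
2. Hence b : A: not entailed.

No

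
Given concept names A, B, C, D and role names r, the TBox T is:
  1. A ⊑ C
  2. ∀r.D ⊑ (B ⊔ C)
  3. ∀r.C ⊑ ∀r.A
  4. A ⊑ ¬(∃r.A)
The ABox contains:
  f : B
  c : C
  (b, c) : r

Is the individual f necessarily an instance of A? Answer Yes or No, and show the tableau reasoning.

1. f : A?  L(f) = {B} ∪ {¬A}
   open: L(f) ⊇ {B, ¬A, ∃r.¬C, ∃r.¬D} (+ ∃-successors) — f ∉ A possible
2. Hence f : A: not entailed.

No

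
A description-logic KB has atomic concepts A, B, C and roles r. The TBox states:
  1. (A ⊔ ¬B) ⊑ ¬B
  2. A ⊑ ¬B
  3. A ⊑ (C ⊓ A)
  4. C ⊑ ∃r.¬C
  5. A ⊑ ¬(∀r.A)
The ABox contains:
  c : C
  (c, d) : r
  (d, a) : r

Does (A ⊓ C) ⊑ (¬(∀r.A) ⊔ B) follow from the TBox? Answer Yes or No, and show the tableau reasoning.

Yes

1. (A ⊓ C) ⊑ (¬(∀r.A) ⊔ B)  ⇔  ((A ⊓ C) ⊓ (∀r.A ⊓ ¬B)) unsat w.r.t. T
   all branches close; clash {A, ¬A} at an ∃-successor
2. Hence (A ⊓ C) ⊑ (¬(∀r.A) ⊔ B): entailed.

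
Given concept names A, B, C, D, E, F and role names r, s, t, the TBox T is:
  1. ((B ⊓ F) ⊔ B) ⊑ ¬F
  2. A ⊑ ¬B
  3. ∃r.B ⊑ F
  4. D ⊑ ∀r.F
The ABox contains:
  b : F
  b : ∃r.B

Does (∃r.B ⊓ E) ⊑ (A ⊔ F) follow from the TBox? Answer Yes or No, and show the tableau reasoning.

Yes

1. (∃r.B ⊓ E) ⊑ (A ⊔ F)  ⇔  ((∃r.B ⊓ E) ⊓ (¬A ⊓ ¬F)) unsat w.r.t. T
   all branches close; clash {F, ¬F} at x₀
2. Hence (∃r.B ⊓ E) ⊑ (A ⊔ F): entailed.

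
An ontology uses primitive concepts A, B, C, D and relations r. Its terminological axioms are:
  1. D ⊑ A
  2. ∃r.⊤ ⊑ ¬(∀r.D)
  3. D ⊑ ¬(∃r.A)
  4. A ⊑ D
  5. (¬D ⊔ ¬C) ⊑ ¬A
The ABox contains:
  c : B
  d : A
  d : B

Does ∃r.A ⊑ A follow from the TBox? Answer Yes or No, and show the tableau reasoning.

1. ∃r.A ⊑ A  ⇔  (∃r.A ⊓ ¬A) unsat w.r.t. T
   open: L(x₀) ⊇ {¬A, ¬D, ∃r.A, ∃r.¬D} (+ ∃-successors)
2. Hence ∃r.A ⊑ A: not entailed.

No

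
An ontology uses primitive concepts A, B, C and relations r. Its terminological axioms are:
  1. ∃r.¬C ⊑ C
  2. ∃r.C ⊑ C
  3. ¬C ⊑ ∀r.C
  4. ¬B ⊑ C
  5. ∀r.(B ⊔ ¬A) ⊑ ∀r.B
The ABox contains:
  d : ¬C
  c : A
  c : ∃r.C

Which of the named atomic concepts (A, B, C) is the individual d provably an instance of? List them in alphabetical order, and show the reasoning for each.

{B}

1. d : A?  L(d) = {¬C} ∪ {¬A}
   apply at d: ¬C⊑∀r.C
   open: L(d) ⊇ {B, ¬A, ¬C, ∀r.B, ∀r.C, …} — d ∉ A possible
2. d : B?  L(d) = {¬C} ∪ {¬B}
   clash {C, ¬C} at d — d ∈ B
3. d : C?  L(d) = {¬C} ∪ {¬C}
   apply at d: ¬C⊑∀r.C
   open: L(d) ⊇ {B, ¬C, ∀r.B, ∀r.C, ∀r.¬C} — d ∉ C possible
4. Entailed for d: {B}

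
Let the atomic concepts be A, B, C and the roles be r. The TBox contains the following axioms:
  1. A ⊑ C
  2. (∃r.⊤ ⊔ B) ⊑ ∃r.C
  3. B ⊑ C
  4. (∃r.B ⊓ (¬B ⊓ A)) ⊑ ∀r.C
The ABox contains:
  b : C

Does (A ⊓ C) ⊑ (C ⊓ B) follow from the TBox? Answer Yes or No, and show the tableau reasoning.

1. (A ⊓ C) ⊑ (C ⊓ B)  ⇔  ((A ⊓ C) ⊓ (¬C ⊔ ¬B)) unsat w.r.t. T
   open: L(x₀) ⊇ {A, C, ¬B, ∀r.¬B, ∀r.⊥}
2. Hence (A ⊓ C) ⊑ (C ⊓ B): not entailed.

No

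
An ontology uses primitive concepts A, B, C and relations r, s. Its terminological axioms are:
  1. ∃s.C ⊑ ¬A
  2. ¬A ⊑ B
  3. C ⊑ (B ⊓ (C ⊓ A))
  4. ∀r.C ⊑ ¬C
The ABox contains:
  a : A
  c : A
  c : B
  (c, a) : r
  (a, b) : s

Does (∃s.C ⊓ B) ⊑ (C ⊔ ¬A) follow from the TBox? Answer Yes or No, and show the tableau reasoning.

1. (∃s.C ⊓ B) ⊑ (C ⊔ ¬A)  ⇔  ((∃s.C ⊓ B) ⊓ (¬C ⊓ A)) unsat w.r.t. T
   all branches close; clash {A, ¬A} at x₀
2. Hence (∃s.C ⊓ B) ⊑ (C ⊔ ¬A): entailed.

Yes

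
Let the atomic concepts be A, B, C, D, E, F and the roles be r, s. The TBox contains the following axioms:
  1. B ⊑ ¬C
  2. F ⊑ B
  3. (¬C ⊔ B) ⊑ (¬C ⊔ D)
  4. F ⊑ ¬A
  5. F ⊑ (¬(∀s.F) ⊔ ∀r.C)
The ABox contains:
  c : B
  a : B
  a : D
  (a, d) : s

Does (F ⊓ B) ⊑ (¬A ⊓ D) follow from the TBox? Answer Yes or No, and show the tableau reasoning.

1. (F ⊓ B) ⊑ (¬A ⊓ D)  ⇔  ((F ⊓ B) ⊓ (A ⊔ ¬D)) unsat w.r.t. T
   apply at x₀: B⊑¬C; F⊑¬A; F⊑(¬(∀s.F) ⊔ ∀r.C)
   open: L(x₀) ⊇ {B, F, ¬A, ¬C, ¬D, …} (+ ∃-successors)
2. Hence (F ⊓ B) ⊑ (¬A ⊓ D): not entailed.

No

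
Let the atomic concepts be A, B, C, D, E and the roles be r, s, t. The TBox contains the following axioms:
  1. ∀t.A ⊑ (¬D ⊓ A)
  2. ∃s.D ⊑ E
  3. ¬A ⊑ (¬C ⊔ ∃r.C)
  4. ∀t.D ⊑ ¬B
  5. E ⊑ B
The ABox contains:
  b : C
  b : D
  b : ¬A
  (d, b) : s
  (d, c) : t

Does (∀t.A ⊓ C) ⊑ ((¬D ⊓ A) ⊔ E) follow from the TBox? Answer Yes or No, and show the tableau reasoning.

1. (∀t.A ⊓ C) ⊑ ((¬D ⊓ A) ⊔ E)  ⇔  ((∀t.A ⊓ C) ⊓ ((D ⊔ ¬A) ⊓ ¬E)) unsat w.r.t. T
   all branches close; clash {E, ¬E} at x₀
2. Hence (∀t.A ⊓ C) ⊑ ((¬D ⊓ A) ⊔ E): entailed.

Yes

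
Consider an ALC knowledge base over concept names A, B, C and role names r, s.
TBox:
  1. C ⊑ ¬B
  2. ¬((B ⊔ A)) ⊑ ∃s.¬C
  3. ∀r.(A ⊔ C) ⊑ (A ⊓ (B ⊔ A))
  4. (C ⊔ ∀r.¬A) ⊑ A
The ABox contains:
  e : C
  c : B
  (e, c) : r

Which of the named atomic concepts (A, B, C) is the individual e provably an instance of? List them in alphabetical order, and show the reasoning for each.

1. e : A?  L(e) = {C} ∪ {¬A}
   clash {A, ¬A} at e — e ∈ A
2. e : B?  L(e) = {C} ∪ {¬B}
   open: L(e) ⊇ {A, C, ¬B, ∃r.(¬A ⊓ ¬C)} (+ ∃-successors) — e ∉ B possible
3. e : C?  L(e) = {C} ∪ {¬C}
   clash {C, ¬C} at e — e ∈ C
4. Entailed for e: {A, C}

{A, C}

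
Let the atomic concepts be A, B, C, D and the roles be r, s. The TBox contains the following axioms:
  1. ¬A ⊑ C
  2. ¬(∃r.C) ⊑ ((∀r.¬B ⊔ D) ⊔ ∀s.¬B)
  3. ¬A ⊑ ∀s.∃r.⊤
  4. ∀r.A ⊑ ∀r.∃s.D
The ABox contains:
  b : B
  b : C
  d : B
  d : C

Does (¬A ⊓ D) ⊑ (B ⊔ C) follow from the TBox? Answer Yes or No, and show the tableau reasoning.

1. (¬A ⊓ D) ⊑ (B ⊔ C)  ⇔  ((¬A ⊓ D) ⊓ (¬B ⊓ ¬C)) unsat w.r.t. T
   all branches close; clash {C, ¬C} at x₀
2. Hence (¬A ⊓ D) ⊑ (B ⊔ C): entailed.

Yes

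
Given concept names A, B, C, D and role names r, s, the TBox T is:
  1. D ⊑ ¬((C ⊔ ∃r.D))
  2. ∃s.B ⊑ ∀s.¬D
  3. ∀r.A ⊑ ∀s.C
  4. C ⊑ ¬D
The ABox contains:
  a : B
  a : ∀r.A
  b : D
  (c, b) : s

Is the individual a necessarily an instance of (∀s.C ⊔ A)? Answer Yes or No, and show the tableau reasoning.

1. a : (∀s.C ⊔ A)?  L(a) = {B, ∀r.A} ∪ {(∃s.¬C ⊓ ¬A)}
   clash {C, ¬C} at an ∃-successor — a ∈ (∀s.C ⊔ A)
2. Hence a : (∀s.C ⊔ A): entailed.

Yes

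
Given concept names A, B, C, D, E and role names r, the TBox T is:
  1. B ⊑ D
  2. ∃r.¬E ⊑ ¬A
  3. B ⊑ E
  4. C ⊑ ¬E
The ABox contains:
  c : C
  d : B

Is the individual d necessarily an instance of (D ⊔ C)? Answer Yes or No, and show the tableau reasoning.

1. d : (D ⊔ C)?  L(d) = {B} ∪ {(¬D ⊓ ¬C)}
   clash {D, ¬D} at d — d ∈ (D ⊔ C)
2. Hence d : (D ⊔ C): entailed.

Yes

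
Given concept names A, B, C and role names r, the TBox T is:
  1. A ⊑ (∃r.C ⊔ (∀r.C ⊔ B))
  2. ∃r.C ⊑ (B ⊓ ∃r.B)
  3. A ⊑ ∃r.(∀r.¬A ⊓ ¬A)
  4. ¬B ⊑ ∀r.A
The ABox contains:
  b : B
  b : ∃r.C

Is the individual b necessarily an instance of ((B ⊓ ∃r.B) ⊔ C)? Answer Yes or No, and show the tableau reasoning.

Yes

1. b : ((B ⊓ ∃r.B) ⊔ C)?  L(b) = {B, ∃r.C} ∪ {((¬B ⊔ ∀r.¬B) ⊓ ¬C)}
   clash {B, ¬B} at an ∃-successor — b ∈ ((B ⊓ ∃r.B) ⊔ C)
2. Hence b : ((B ⊓ ∃r.B) ⊔ C): entailed.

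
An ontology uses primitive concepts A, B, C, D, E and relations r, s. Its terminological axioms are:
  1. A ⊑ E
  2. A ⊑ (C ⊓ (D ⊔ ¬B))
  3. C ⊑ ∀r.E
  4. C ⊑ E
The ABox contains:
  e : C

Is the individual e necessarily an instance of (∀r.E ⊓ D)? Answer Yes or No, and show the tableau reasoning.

1. e : (∀r.E ⊓ D)?  L(e) = {C} ∪ {(∃r.¬E ⊔ ¬D)}
   apply at e: C⊑∀r.E; C⊑E
   open: L(e) ⊇ {C, E, ¬A, ¬D, ∀r.E} — e ∉ (∀r.E ⊓ D) possible
2. Hence e : (∀r.E ⊓ D): not entailed.

No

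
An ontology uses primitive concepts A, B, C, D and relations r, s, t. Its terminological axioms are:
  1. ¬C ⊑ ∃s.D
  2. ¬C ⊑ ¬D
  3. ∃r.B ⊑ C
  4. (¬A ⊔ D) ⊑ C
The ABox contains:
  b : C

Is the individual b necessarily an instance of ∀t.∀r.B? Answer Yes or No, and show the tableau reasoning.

No

1. b : ∀t.∀r.B?  L(b) = {C} ∪ {∃t.∃r.¬B}
   open: L(b) ⊇ {C, ∃t.∃r.¬B} (+ ∃-successors) — b ∉ ∀t.∀r.B possible
2. Hence b : ∀t.∀r.B: not entailed.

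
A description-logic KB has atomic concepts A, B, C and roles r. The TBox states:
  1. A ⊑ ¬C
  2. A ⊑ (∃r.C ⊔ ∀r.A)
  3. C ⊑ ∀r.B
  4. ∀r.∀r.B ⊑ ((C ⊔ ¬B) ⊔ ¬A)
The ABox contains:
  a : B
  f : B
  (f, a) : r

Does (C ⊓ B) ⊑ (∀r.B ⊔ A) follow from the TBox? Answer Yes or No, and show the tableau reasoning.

Yes

1. (C ⊓ B) ⊑ (∀r.B ⊔ A)  ⇔  ((C ⊓ B) ⊓ (∃r.¬B ⊓ ¬A)) unsat w.r.t. T
   all branches close; clash {B, ¬B} at an ∃-successor
2. Hence (C ⊓ B) ⊑ (∀r.B ⊔ A): entailed.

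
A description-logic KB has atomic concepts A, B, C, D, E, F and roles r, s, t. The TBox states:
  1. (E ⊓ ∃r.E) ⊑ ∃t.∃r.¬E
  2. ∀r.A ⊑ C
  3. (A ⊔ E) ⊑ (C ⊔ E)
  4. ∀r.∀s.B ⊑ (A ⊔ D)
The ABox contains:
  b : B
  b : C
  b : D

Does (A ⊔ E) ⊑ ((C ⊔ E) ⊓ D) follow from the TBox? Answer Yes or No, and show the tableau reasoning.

No

1. (A ⊔ E) ⊑ ((C ⊔ E) ⊓ D)  ⇔  ((A ⊔ E) ⊓ ((¬C ⊓ ¬E) ⊔ ¬D)) unsat w.r.t. T
   apply at x₀: (A ⊔ E)⊑(C ⊔ E)
   open: L(x₀) ⊇ {A, C, ¬D, ¬E, ∃r.∃s.¬B} (+ ∃-successors)
2. Hence (A ⊔ E) ⊑ ((C ⊔ E) ⊓ D): not entailed.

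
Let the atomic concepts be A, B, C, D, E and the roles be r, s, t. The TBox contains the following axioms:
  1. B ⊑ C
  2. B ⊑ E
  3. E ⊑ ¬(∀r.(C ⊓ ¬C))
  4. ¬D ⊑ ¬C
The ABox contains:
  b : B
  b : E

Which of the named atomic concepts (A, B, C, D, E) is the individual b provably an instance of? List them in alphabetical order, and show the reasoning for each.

{B, C, D, E}

1. b : A?  L(b) = {B, E} ∪ {¬A}
   apply at b: B⊑C; E⊑¬(∀r.(C ⊓ ¬C))
   open: L(b) ⊇ {B, C, D, E, ¬A, …} (+ ∃-successors) — b ∉ A possible
2. b : B?  L(b) = {B, E} ∪ {¬B}
   clash {B, ¬B} at b — b ∈ B
3. b : C?  L(b) = {B, E} ∪ {¬C}
   clash {C, ¬C} at b — b ∈ C
4. b : D?  L(b) = {B, E} ∪ {¬D}
   clash {C, ¬C} at b — b ∈ D
5. b : E?  L(b) = {B, E} ∪ {¬E}
   clash {E, ¬E} at b — b ∈ E
6. Entailed for b: {B, C, D, E}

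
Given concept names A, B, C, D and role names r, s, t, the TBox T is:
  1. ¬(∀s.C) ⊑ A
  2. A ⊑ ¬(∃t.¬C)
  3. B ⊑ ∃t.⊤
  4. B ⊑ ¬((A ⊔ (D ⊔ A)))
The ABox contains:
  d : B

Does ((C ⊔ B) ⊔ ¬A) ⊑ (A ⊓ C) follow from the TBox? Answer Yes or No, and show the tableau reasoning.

No

1. ((C ⊔ B) ⊔ ¬A) ⊑ (A ⊓ C)  ⇔  (((C ⊔ B) ⊔ ¬A) ⊓ (¬A ⊔ ¬C)) unsat w.r.t. T
   open: L(x₀) ⊇ {C, ¬A, ¬B, ∀s.C}
2. Hence ((C ⊔ B) ⊔ ¬A) ⊑ (A ⊓ C): not entailed.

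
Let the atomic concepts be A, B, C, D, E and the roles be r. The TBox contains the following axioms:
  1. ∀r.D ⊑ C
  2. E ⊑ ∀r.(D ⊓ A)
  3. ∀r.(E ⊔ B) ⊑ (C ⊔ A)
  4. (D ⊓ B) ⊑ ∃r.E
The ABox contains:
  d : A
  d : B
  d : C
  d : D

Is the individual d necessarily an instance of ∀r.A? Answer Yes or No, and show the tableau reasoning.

1. d : ∀r.A?  L(d) = {A, B, C, D} ∪ {∃r.¬A}
   open: L(d) ⊇ {A, B, C, D, ¬E, …} (+ ∃-successors) — d ∉ ∀r.A possible
2. Hence d : ∀r.A: not entailed.

No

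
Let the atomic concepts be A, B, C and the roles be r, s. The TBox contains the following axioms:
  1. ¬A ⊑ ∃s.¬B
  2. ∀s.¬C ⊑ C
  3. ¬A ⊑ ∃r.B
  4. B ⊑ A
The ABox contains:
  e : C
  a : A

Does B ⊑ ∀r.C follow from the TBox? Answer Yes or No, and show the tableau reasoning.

No

1. B ⊑ ∀r.C  ⇔  (B ⊓ ∃r.¬C) unsat w.r.t. T
   apply at x₀: B⊑A
   open: L(x₀) ⊇ {A, B, ∃r.¬C, ∃s.C} (+ ∃-successors)
2. Hence B ⊑ ∀r.C: not entailed.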